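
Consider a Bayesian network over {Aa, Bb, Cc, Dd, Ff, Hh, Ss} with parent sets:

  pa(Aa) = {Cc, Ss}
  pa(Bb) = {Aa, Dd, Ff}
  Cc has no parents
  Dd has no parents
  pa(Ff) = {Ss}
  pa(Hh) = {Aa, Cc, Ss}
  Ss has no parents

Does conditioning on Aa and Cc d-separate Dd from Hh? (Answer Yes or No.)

Yes

Enumerating the 6 paths from Dd to Hh and testing each for blocking by {Aa, Cc}:
Path 1: Dd → Bb ← Aa ← Cc → Hh
  Bb is a collider here and neither Bb nor any of its descendants is conditioned on, so the collider stays closed — the path is blocked at Bb.
Path 2: Dd → Bb ← Aa → Hh
  Bb is a collider here and neither Bb nor any of its descendants is conditioned on, so the collider stays closed — the path is blocked at Bb.
Path 3: Dd → Bb ← Aa ← Ss → Hh
  Bb is a collider here and neither Bb nor any of its descendants is conditioned on, so the collider stays closed — the path is blocked at Bb.
Path 4: Dd → Bb ← Ff ← Ss → Hh
  Bb is a collider here and neither Bb nor any of its descendants is conditioned on, so the collider stays closed — the path is blocked at Bb.
Path 5: Dd → Bb ← Ff ← Ss → Aa ← Cc → Hh
  Bb is a collider here and neither Bb nor any of its descendants is conditioned on, so the collider stays closed — the path is blocked at Bb.
Path 6: Dd → Bb ← Ff ← Ss → Aa → Hh
  Bb is a collider here and neither Bb nor any of its descendants is conditioned on, so the collider stays closed — the path is blocked at Bb.
Since every path is blocked, d-separation holds.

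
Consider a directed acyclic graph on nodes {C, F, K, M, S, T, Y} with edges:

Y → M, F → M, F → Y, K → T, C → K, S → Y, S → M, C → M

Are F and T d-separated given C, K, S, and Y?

Enumerating the 3 paths from F to T and testing each for blocking by {C, K, S, Y}:
Path 1: F → M ← C → K → T
  M is a collider here and neither M nor any of its descendants is conditioned on, so the collider stays closed — the path is blocked at M.
Path 2: F → Y ← S → M ← C → K → T
  S is a fork here and S is conditioned on, so the path is blocked at S.
Path 3: F → Y → M ← C → K → T
  Y is a chain here and Y is conditioned on, so the path is blocked at Y.
Since every path is blocked, d-separation holds.

Yes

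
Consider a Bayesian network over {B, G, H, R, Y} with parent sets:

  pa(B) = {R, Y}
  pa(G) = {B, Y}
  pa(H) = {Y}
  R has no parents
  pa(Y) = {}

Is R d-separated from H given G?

No

Enumerating the 2 paths from R to H and testing each for blocking by {G}:
  1. R → B ← Y → H — B:collider[open]; Y:fork[open] ⇒ active
  2. R → B → G ← Y → H — B:chain[open]; G:collider[open]; Y:fork[open] ⇒ active
Since the path R → B ← Y → H is active, R and H are not d-separated given {G}.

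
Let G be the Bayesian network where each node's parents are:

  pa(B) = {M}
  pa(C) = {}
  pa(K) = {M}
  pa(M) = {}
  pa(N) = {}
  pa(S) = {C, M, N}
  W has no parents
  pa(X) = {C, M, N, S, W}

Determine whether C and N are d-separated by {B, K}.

Yes — C and N are d-separated given {B, K}.

6 paths connect C and N; each must be blocked for d-separation to hold:
Path 1: C → S ← N
  S is a collider here and neither S nor any of its descendants is conditioned on, so the collider stays closed — the path is blocked at S.
Path 2: C → S ← M → X ← N
  S is a collider here and neither S nor any of its descendants is conditioned on, so the collider stays closed — the path is blocked at S.
Path 3: C → S → X ← N
  X is a collider here and neither X nor any of its descendants is conditioned on, so the collider stays closed — the path is blocked at X.
Path 4: C → X ← S ← N
  X is a collider here and neither X nor any of its descendants is conditioned on, so the collider stays closed — the path is blocked at X.
Path 5: C → X ← N
  X is a collider here and neither X nor any of its descendants is conditioned on, so the collider stays closed — the path is blocked at X.
Path 6: C → X ← M → S ← N
  X is a collider here and neither X nor any of its descendants is conditioned on, so the collider stays closed — the path is blocked at X.
Since every path is blocked, d-separation holds.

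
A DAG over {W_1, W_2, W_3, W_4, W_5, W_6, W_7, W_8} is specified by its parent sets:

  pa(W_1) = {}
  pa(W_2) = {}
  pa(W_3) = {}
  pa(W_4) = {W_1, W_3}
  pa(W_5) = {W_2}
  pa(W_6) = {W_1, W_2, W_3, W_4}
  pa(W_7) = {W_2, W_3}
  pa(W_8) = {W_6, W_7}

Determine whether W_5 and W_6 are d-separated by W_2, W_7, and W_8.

There are 5 undirected paths between W_5 and W_6; checking each against the conditioning set {W_2, W_7, W_8}:
Path 1: W_5 ← W_2 → W_7 ← W_3 → W_4 ← W_1 → W_6
  W_2 is a fork here and W_2 is conditioned on, so the path is blocked at W_2.
Path 2: W_5 ← W_2 → W_7 ← W_3 → W_4 → W_6
  W_2 is a fork here and W_2 is conditioned on, so the path is blocked at W_2.
Path 3: W_5 ← W_2 → W_7 ← W_3 → W_6
  W_2 is a fork here and W_2 is conditioned on, so the path is blocked at W_2.
Path 4: W_5 ← W_2 → W_7 → W_8 ← W_6
  W_2 is a fork here and W_2 is conditioned on, so the path is blocked at W_2.
Path 5: W_5 ← W_2 → W_6
  W_2 is a fork here and W_2 is conditioned on, so the path is blocked at W_2.
Since every path is blocked, d-separation holds.

Yes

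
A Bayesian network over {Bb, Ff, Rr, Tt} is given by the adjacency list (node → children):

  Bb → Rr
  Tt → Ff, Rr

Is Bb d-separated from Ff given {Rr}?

Only one path connects Bb and Ff:
Path 1: Bb → Rr ← Tt → Ff
  Rr is a collider and Rr is conditioned on, which opens it; Tt is a fork and Tt is not conditioned on — no node blocks this path, so it is active.
Since the path Bb → Rr ← Tt → Ff is active, Bb and Ff are not d-separated given {Rr}.

No — Bb and Ff are not d-separated given {Rr}.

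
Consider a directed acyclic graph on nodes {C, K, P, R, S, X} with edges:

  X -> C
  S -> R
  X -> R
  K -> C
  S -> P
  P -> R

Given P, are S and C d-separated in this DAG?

2 paths connect S and C; each must be blocked for d-separation to hold:
Path 1: S → R ← X → C
  R is a collider here and neither R nor any of its descendants is conditioned on, so the collider stays closed — the path is blocked at R.
Path 2: S → P → R ← X → C
  P is a chain here and P is conditioned on, so the path is blocked at P.
Since every path is blocked, d-separation holds.

Yes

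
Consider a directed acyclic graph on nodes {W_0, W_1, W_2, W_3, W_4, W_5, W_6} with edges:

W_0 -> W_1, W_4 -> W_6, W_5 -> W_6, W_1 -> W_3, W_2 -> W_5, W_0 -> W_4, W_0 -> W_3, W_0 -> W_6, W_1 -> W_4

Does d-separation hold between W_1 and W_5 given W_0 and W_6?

No

We examine all 6 paths between W_1 and W_5:
Path 1: W_1 ← W_0 → W_6 ← W_5
  W_0 is a fork here and W_0 is conditioned on, so the path is blocked at W_0.
Path 2: W_1 ← W_0 → W_4 → W_6 ← W_5
  W_0 is a fork here and W_0 is conditioned on, so the path is blocked at W_0.
Path 3: W_1 → W_3 ← W_0 → W_6 ← W_5
  W_3 is a collider here and neither W_3 nor any of its descendants is conditioned on, so the collider stays closed — the path is blocked at W_3.
Path 4: W_1 → W_3 ← W_0 → W_4 → W_6 ← W_5
  W_3 is a collider here and neither W_3 nor any of its descendants is conditioned on, so the collider stays closed — the path is blocked at W_3.
Path 5: W_1 → W_4 ← W_0 → W_6 ← W_5
  W_0 is a fork here and W_0 is conditioned on, so the path is blocked at W_0.
Path 6: W_1 → W_4 → W_6 ← W_5
  W_4 is a chain and W_4 is not conditioned on; W_6 is a collider and W_6 is conditioned on, which opens it — no node blocks this path, so it is active.
Because an active path exists, W_1 and W_5 are not d-separated.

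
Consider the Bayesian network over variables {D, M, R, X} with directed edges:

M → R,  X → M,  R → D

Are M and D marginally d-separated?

No

Only one path connects M and D:
Path 1: M → R → D
  R is a chain and R is not conditioned on — no node blocks this path, so it is active.
Because an active path exists, M and D are not d-separated.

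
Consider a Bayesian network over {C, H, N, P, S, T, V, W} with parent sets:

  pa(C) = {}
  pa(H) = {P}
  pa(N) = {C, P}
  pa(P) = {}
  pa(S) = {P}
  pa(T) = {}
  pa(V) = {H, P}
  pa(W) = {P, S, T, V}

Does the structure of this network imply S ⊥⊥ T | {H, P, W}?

There are 4 undirected paths between S and T; checking each against the conditioning set {H, P, W}:
Path 1: S ← P → H → V → W ← T
  P is a fork here and P is conditioned on, so the path is blocked at P.
Path 2: S ← P → W ← T
  P is a fork here and P is conditioned on, so the path is blocked at P.
Path 3: S ← P → V → W ← T
  P is a fork here and P is conditioned on, so the path is blocked at P.
Path 4: S → W ← T
  W is a collider and W is conditioned on, which opens it — no node blocks this path, so it is active.
Since the path S → W ← T is active, S and T are not d-separated given {H, P, W}.

No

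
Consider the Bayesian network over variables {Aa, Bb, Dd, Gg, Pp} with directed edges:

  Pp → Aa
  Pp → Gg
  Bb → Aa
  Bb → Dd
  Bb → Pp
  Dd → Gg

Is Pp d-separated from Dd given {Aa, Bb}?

Yes

We examine all 3 paths between Pp and Dd:
Path 1: Pp ← Bb → Dd
  Bb is a fork here and Bb is conditioned on, so the path is blocked at Bb.
Path 2: Pp → Gg ← Dd
  Gg is a collider here and neither Gg nor any of its descendants is conditioned on, so the collider stays closed — the path is blocked at Gg.
Path 3: Pp → Aa ← Bb → Dd
  Bb is a fork here and Bb is conditioned on, so the path is blocked at Bb.
All paths are blocked; Pp ⊥ Dd | {Aa, Bb} holds.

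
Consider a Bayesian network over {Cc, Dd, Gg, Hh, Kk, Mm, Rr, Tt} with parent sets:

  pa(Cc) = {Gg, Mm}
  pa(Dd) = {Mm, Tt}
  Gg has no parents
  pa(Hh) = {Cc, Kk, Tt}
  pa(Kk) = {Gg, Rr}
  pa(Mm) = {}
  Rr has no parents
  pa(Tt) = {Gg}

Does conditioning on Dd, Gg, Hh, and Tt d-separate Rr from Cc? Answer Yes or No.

No — Rr and Cc are not d-separated given {Dd, Gg, Hh, Tt}.

Enumerating the 6 paths from Rr to Cc and testing each for blocking by {Dd, Gg, Hh, Tt}:
Path 1: Rr → Kk ← Gg → Cc
  Gg is a fork here and Gg is conditioned on, so the path is blocked at Gg.
Path 2: Rr → Kk ← Gg → Tt → Hh ← Cc
  Gg is a fork here and Gg is conditioned on, so the path is blocked at Gg.
Path 3: Rr → Kk ← Gg → Tt → Dd ← Mm → Cc
  Gg is a fork here and Gg is conditioned on, so the path is blocked at Gg.
Path 4: Rr → Kk → Hh ← Cc
  Kk is a chain and Kk is not conditioned on; Hh is a collider and Hh is conditioned on, which opens it — no node blocks this path, so it is active.
Path 5: Rr → Kk → Hh ← Tt ← Gg → Cc
  Tt is a chain here and Tt is conditioned on, so the path is blocked at Tt.
Path 6: Rr → Kk → Hh ← Tt → Dd ← Mm → Cc
  Tt is a fork here and Tt is conditioned on, so the path is blocked at Tt.
Since the path Rr → Kk → Hh ← Cc is active, Rr and Cc are not d-separated given {Dd, Gg, Hh, Tt}.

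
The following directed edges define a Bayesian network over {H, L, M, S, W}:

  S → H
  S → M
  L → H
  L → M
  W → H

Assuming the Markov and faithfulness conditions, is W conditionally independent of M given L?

Yes — W and M are d-separated given {L}.

Enumerating the 2 paths from W to M and testing each for blocking by {L}:
  1. W → H ← S → M — H:collider[blocks]; S:fork[open] ⇒ blocked
  2. W → H ← L → M — H:collider[blocks]; L:fork[blocks] ⇒ blocked
Since every path is blocked, d-separation holds.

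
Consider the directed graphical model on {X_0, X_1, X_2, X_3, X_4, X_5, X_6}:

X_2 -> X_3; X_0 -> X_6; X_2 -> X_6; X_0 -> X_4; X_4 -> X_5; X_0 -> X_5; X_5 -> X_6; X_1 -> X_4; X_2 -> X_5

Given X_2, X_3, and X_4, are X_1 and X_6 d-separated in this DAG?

No

We examine all 6 paths between X_1 and X_6:
Path 1: X_1 → X_4 ← X_0 → X_6
  X_4 is a collider and X_4 is conditioned on, which opens it; X_0 is a fork and X_0 is not conditioned on — no node blocks this path, so it is active.
Path 2: X_1 → X_4 ← X_0 → X_5 ← X_2 → X_6
  X_5 is a collider here and neither X_5 nor any of its descendants is conditioned on, so the collider stays closed — the path is blocked at X_5.
Path 3: X_1 → X_4 ← X_0 → X_5 → X_6
  X_4 is a collider and X_4 is conditioned on, which opens it; X_0 is a fork and X_0 is not conditioned on; X_5 is a chain and X_5 is not conditioned on — no node blocks this path, so it is active.
Path 4: X_1 → X_4 → X_5 ← X_2 → X_6
  X_4 is a chain here and X_4 is conditioned on, so the path is blocked at X_4.
Path 5: X_1 → X_4 → X_5 ← X_0 → X_6
  X_4 is a chain here and X_4 is conditioned on, so the path is blocked at X_4.
Path 6: X_1 → X_4 → X_5 → X_6
  X_4 is a chain here and X_4 is conditioned on, so the path is blocked at X_4.
At least one path is unblocked, so d-separation fails.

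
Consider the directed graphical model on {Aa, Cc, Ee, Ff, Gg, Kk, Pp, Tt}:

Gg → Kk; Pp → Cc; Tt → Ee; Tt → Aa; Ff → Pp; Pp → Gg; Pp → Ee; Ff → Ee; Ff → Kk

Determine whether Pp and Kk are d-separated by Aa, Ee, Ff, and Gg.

Yes — Pp and Kk are d-separated given {Aa, Ee, Ff, Gg}.

There are 3 undirected paths between Pp and Kk; checking each against the conditioning set {Aa, Ee, Ff, Gg}:
Path 1: Pp → Ee ← Ff → Kk
  Ff is a fork here and Ff is conditioned on, so the path is blocked at Ff.
Path 2: Pp ← Ff → Kk
  Ff is a fork here and Ff is conditioned on, so the path is blocked at Ff.
Path 3: Pp → Gg → Kk
  Gg is a chain here and Gg is conditioned on, so the path is blocked at Gg.
All paths are blocked; Pp ⊥ Kk | {Aa, Ee, Ff, Gg} holds.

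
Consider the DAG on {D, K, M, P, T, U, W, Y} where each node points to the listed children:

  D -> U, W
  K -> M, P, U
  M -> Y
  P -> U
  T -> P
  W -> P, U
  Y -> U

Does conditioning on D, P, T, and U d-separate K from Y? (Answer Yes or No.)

No

We examine all 5 paths between K and Y:
  1. K → P → U ← Y — P:chain[blocks]; U:collider[open] ⇒ blocked
  2. K → P ← W → U ← Y — P:collider[open]; W:fork[open]; U:collider[open] ⇒ active
  3. K → P ← W ← D → U ← Y — P:collider[open]; W:chain[open]; D:fork[blocks]; U:collider[open] ⇒ blocked
  4. K → U ← Y — U:collider[open] ⇒ active
  5. K → M → Y — M:chain[open] ⇒ active
Because an active path exists, K and Y are not d-separated.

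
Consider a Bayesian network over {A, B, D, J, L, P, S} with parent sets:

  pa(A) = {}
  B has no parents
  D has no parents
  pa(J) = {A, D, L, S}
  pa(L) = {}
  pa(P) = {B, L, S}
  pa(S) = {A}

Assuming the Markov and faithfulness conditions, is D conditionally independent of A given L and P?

Yes

3 paths connect D and A; each must be blocked for d-separation to hold:
  1. D → J ← A — J:collider[blocks] ⇒ blocked
  2. D → J ← S ← A — J:collider[blocks]; S:chain[open] ⇒ blocked
  3. D → J ← L → P ← S ← A — J:collider[blocks]; L:fork[blocks]; P:collider[open]; S:chain[open] ⇒ blocked
Every path is blocked, so D and A are d-separated given {L, P}.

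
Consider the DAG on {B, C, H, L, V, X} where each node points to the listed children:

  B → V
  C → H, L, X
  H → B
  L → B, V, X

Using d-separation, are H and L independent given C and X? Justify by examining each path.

There are 4 undirected paths between H and L; checking each against the conditioning set {C, X}:
  1. H ← C → L — C:fork[blocks] ⇒ blocked
  2. H ← C → X ← L — C:fork[blocks]; X:collider[open] ⇒ blocked
  3. H → B ← L — B:collider[blocks] ⇒ blocked
  4. H → B → V ← L — B:chain[open]; V:collider[blocks] ⇒ blocked
Since every path is blocked, d-separation holds.

Yes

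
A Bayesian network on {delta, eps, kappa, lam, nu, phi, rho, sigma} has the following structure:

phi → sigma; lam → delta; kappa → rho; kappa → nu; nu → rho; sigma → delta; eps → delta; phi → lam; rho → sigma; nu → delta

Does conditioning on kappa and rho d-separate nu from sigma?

Yes — nu and sigma are d-separated given {kappa, rho}.

Enumerating the 4 paths from nu to sigma and testing each for blocking by {kappa, rho}:
  1. nu → rho → sigma — rho:chain[blocks] ⇒ blocked
  2. nu → delta ← sigma — delta:collider[blocks] ⇒ blocked
  3. nu → delta ← lam ← phi → sigma — delta:collider[blocks]; lam:chain[open]; phi:fork[open] ⇒ blocked
  4. nu ← kappa → rho → sigma — kappa:fork[blocks]; rho:chain[blocks] ⇒ blocked
All paths are blocked; nu ⊥ sigma | {kappa, rho} holds.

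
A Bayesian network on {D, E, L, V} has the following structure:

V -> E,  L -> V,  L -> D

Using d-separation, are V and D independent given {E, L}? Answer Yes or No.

Yes

There is one path between V and D:
Path 1: V ← L → D
  L is a fork here and L is conditioned on, so the path is blocked at L.
Since every path is blocked, d-separation holds.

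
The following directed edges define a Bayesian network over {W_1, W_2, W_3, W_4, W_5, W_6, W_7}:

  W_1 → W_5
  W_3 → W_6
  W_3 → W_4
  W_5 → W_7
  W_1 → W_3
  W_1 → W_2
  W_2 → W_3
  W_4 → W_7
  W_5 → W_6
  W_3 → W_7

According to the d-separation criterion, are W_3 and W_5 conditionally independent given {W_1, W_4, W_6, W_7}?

5 paths connect W_3 and W_5; each must be blocked for d-separation to hold:
Path 1: W_3 → W_6 ← W_5
  W_6 is a collider and W_6 is conditioned on, which opens it — no node blocks this path, so it is active.
Path 2: W_3 ← W_1 → W_5
  W_1 is a fork here and W_1 is conditioned on, so the path is blocked at W_1.
Path 3: W_3 → W_7 ← W_5
  W_7 is a collider and W_7 is conditioned on, which opens it — no node blocks this path, so it is active.
Path 4: W_3 → W_4 → W_7 ← W_5
  W_4 is a chain here and W_4 is conditioned on, so the path is blocked at W_4.
Path 5: W_3 ← W_2 ← W_1 → W_5
  W_1 is a fork here and W_1 is conditioned on, so the path is blocked at W_1.
Because an active path exists, W_3 and W_5 are not d-separated.

No — W_3 and W_5 are not d-separated given {W_1, W_4, W_6, W_7}.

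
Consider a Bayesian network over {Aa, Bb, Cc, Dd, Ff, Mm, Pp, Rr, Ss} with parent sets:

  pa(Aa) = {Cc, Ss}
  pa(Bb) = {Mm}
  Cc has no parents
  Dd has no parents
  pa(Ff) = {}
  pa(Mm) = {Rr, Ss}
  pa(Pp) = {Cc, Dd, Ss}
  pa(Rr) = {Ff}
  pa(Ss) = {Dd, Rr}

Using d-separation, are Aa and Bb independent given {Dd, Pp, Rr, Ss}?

We examine all 6 paths between Aa and Bb:
Path 1: Aa ← Ss → Mm → Bb
  Ss is a fork here and Ss is conditioned on, so the path is blocked at Ss.
Path 2: Aa ← Ss ← Rr → Mm → Bb
  Ss is a chain here and Ss is conditioned on, so the path is blocked at Ss.
Path 3: Aa ← Cc → Pp ← Ss → Mm → Bb
  Ss is a fork here and Ss is conditioned on, so the path is blocked at Ss.
Path 4: Aa ← Cc → Pp ← Ss ← Rr → Mm → Bb
  Ss is a chain here and Ss is conditioned on, so the path is blocked at Ss.
Path 5: Aa ← Cc → Pp ← Dd → Ss → Mm → Bb
  Dd is a fork here and Dd is conditioned on, so the path is blocked at Dd.
Path 6: Aa ← Cc → Pp ← Dd → Ss ← Rr → Mm → Bb
  Dd is a fork here and Dd is conditioned on, so the path is blocked at Dd.
All paths are blocked; Aa ⊥ Bb | {Dd, Pp, Rr, Ss} holds.

Yes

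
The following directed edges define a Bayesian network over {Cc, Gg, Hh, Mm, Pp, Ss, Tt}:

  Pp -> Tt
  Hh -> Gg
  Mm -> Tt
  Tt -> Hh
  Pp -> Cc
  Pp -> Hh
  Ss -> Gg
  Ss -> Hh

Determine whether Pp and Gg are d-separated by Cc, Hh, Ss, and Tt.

Enumerating the 4 paths from Pp to Gg and testing each for blocking by {Cc, Hh, Ss, Tt}:
Path 1: Pp → Hh ← Ss → Gg
  Ss is a fork here and Ss is conditioned on, so the path is blocked at Ss.
Path 2: Pp → Hh → Gg
  Hh is a chain here and Hh is conditioned on, so the path is blocked at Hh.
Path 3: Pp → Tt → Hh ← Ss → Gg
  Tt is a chain here and Tt is conditioned on, so the path is blocked at Tt.
Path 4: Pp → Tt → Hh → Gg
  Tt is a chain here and Tt is conditioned on, so the path is blocked at Tt.
Every path is blocked, so Pp and Gg are d-separated given {Cc, Hh, Ss, Tt}.

Yes — Pp and Gg are d-separated given {Cc, Hh, Ss, Tt}.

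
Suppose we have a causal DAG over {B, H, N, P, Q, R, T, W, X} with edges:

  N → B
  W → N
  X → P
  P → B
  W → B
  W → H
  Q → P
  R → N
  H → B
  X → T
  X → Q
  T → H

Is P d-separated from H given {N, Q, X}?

Yes

5 paths connect P and H; each must be blocked for d-separation to hold:
Path 1: P → B ← H
  B is a collider here and neither B nor any of its descendants is conditioned on, so the collider stays closed — the path is blocked at B.
Path 2: P → B ← W → H
  B is a collider here and neither B nor any of its descendants is conditioned on, so the collider stays closed — the path is blocked at B.
Path 3: P → B ← N ← W → H
  B is a collider here and neither B nor any of its descendants is conditioned on, so the collider stays closed — the path is blocked at B.
Path 4: P ← Q ← X → T → H
  Q is a chain here and Q is conditioned on, so the path is blocked at Q.
Path 5: P ← X → T → H
  X is a fork here and X is conditioned on, so the path is blocked at X.
Since every path is blocked, d-separation holds.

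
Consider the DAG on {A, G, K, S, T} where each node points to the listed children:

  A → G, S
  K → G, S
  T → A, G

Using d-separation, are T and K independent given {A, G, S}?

There are 4 undirected paths between T and K; checking each against the conditioning set {A, G, S}:
Path 1: T → A → S ← K
  A is a chain here and A is conditioned on, so the path is blocked at A.
Path 2: T → A → G ← K
  A is a chain here and A is conditioned on, so the path is blocked at A.
Path 3: T → G ← K
  G is a collider and G is conditioned on, which opens it — no node blocks this path, so it is active.
Path 4: T → G ← A → S ← K
  A is a fork here and A is conditioned on, so the path is blocked at A.
Since the path T → G ← K is active, T and K are not d-separated given {A, G, S}.

No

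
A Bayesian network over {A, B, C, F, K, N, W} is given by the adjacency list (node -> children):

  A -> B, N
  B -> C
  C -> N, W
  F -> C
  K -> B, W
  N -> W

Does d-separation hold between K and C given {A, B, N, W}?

No

6 paths connect K and C; each must be blocked for d-separation to hold:
Path 1: K → W ← C
  W is a collider and W is conditioned on, which opens it — no node blocks this path, so it is active.
Path 2: K → W ← N ← C
  N is a chain here and N is conditioned on, so the path is blocked at N.
Path 3: K → W ← N ← A → B → C
  N is a chain here and N is conditioned on, so the path is blocked at N.
Path 4: K → B → C
  B is a chain here and B is conditioned on, so the path is blocked at B.
Path 5: K → B ← A → N → W ← C
  A is a fork here and A is conditioned on, so the path is blocked at A.
Path 6: K → B ← A → N ← C
  A is a fork here and A is conditioned on, so the path is blocked at A.
Because an active path exists, K and C are not d-separated.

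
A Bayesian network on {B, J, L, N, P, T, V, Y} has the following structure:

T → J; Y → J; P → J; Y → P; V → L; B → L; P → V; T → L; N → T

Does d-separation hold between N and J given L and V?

No

3 paths connect N and J; each must be blocked for d-separation to hold:
  1. N → T → J — T:chain[open] ⇒ active
  2. N → T → L ← V ← P ← Y → J — T:chain[open]; L:collider[open]; V:chain[blocks]; P:chain[open]; Y:fork[open] ⇒ blocked
  3. N → T → L ← V ← P → J — T:chain[open]; L:collider[open]; V:chain[blocks]; P:fork[open] ⇒ blocked
At least one path is unblocked, so d-separation fails.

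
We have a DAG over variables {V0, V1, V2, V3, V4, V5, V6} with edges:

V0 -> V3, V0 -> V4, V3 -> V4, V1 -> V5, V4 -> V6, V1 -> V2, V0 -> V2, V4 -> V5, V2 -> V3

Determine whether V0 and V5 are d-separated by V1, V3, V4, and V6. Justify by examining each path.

Yes — V0 and V5 are d-separated given {V1, V3, V4, V6}.

Enumerating the 6 paths from V0 to V5 and testing each for blocking by {V1, V3, V4, V6}:
  1. V0 → V2 ← V1 → V5 — V2:collider[open]; V1:fork[blocks] ⇒ blocked
  2. V0 → V2 → V3 → V4 → V5 — V2:chain[open]; V3:chain[blocks]; V4:chain[blocks] ⇒ blocked
  3. V0 → V4 → V5 — V4:chain[blocks] ⇒ blocked
  4. V0 → V4 ← V3 ← V2 ← V1 → V5 — V4:collider[open]; V3:chain[blocks]; V2:chain[open]; V1:fork[blocks] ⇒ blocked
  5. V0 → V3 ← V2 ← V1 → V5 — V3:collider[open]; V2:chain[open]; V1:fork[blocks] ⇒ blocked
  6. V0 → V3 → V4 → V5 — V3:chain[blocks]; V4:chain[blocks] ⇒ blocked
Since every path is blocked, d-separation holds.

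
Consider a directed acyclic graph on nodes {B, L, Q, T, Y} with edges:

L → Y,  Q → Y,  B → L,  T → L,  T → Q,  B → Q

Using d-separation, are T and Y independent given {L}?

There are 4 undirected paths between T and Y; checking each against the conditioning set {L}:
  1. T → L → Y — L:chain[blocks] ⇒ blocked
  2. T → L ← B → Q → Y — L:collider[open]; B:fork[open]; Q:chain[open] ⇒ active
  3. T → Q → Y — Q:chain[open] ⇒ active
  4. T → Q ← B → L → Y — Q:collider[blocks]; B:fork[open]; L:chain[blocks] ⇒ blocked
Since the path T → L ← B → Q → Y is active, T and Y are not d-separated given {L}.

No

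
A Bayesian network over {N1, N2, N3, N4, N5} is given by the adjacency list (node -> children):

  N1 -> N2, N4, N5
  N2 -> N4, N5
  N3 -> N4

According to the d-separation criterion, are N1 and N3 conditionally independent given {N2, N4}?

There are 3 undirected paths between N1 and N3; checking each against the conditioning set {N2, N4}:
Path 1: N1 → N2 → N4 ← N3
  N2 is a chain here and N2 is conditioned on, so the path is blocked at N2.
Path 2: N1 → N4 ← N3
  N4 is a collider and N4 is conditioned on, which opens it — no node blocks this path, so it is active.
Path 3: N1 → N5 ← N2 → N4 ← N3
  N5 is a collider here and neither N5 nor any of its descendants is conditioned on, so the collider stays closed — the path is blocked at N5.
Since the path N1 → N4 ← N3 is active, N1 and N3 are not d-separated given {N2, N4}.

No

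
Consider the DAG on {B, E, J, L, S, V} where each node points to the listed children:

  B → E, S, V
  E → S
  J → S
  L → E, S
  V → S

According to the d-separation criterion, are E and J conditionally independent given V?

Yes

4 paths connect E and J; each must be blocked for d-separation to hold:
  1. E ← B → V → S ← J — B:fork[open]; V:chain[blocks]; S:collider[blocks] ⇒ blocked
  2. E ← B → S ← J — B:fork[open]; S:collider[blocks] ⇒ blocked
  3. E → S ← J — S:collider[blocks] ⇒ blocked
  4. E ← L → S ← J — L:fork[open]; S:collider[blocks] ⇒ blocked
Since every path is blocked, d-separation holds.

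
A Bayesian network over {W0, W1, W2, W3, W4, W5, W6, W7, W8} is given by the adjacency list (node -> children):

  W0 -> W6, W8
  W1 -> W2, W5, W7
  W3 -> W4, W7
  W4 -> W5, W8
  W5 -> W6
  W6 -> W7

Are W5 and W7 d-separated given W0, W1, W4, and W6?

We examine all 5 paths between W5 and W7:
Path 1: W5 ← W4 → W8 ← W0 → W6 → W7
  W4 is a fork here and W4 is conditioned on, so the path is blocked at W4.
Path 2: W5 ← W4 ← W3 → W7
  W4 is a chain here and W4 is conditioned on, so the path is blocked at W4.
Path 3: W5 → W6 ← W0 → W8 ← W4 ← W3 → W7
  W0 is a fork here and W0 is conditioned on, so the path is blocked at W0.
Path 4: W5 → W6 → W7
  W6 is a chain here and W6 is conditioned on, so the path is blocked at W6.
Path 5: W5 ← W1 → W7
  W1 is a fork here and W1 is conditioned on, so the path is blocked at W1.
Since every path is blocked, d-separation holds.

Yes — W5 and W7 are d-separated given {W0, W1, W4, W6}.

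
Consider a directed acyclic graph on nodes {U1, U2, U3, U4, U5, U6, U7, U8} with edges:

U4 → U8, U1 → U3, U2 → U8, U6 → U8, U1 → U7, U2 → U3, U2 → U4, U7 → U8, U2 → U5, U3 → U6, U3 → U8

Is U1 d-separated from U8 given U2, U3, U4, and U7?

Enumerating the 5 paths from U1 to U8 and testing each for blocking by {U2, U3, U4, U7}:
Path 1: U1 → U3 → U6 → U8
  U3 is a chain here and U3 is conditioned on, so the path is blocked at U3.
Path 2: U1 → U3 ← U2 → U4 → U8
  U2 is a fork here and U2 is conditioned on, so the path is blocked at U2.
Path 3: U1 → U3 ← U2 → U8
  U2 is a fork here and U2 is conditioned on, so the path is blocked at U2.
Path 4: U1 → U3 → U8
  U3 is a chain here and U3 is conditioned on, so the path is blocked at U3.
Path 5: U1 → U7 → U8
  U7 is a chain here and U7 is conditioned on, so the path is blocked at U7.
Since every path is blocked, d-separation holds.

Yes — U1 and U8 are d-separated given {U2, U3, U4, U7}.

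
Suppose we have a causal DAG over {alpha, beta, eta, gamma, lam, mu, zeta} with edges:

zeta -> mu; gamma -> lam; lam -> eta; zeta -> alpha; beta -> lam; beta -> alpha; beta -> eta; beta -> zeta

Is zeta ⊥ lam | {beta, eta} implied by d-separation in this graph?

We examine all 4 paths between zeta and lam:
  1. zeta ← beta → lam — beta:fork[blocks] ⇒ blocked
  2. zeta ← beta → eta ← lam — beta:fork[blocks]; eta:collider[open] ⇒ blocked
  3. zeta → alpha ← beta → lam — alpha:collider[blocks]; beta:fork[blocks] ⇒ blocked
  4. zeta → alpha ← beta → eta ← lam — alpha:collider[blocks]; beta:fork[blocks]; eta:collider[open] ⇒ blocked
Since every path is blocked, d-separation holds.

Yes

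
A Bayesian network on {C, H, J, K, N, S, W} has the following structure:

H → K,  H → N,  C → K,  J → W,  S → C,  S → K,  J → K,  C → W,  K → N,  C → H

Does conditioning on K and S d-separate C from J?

No

We examine all 5 paths between C and J:
  1. C ← S → K ← J — S:fork[blocks]; K:collider[open] ⇒ blocked
  2. C → H → N ← K ← J — H:chain[open]; N:collider[blocks]; K:chain[blocks] ⇒ blocked
  3. C → H → K ← J — H:chain[open]; K:collider[open] ⇒ active
  4. C → K ← J — K:collider[open] ⇒ active
  5. C → W ← J — W:collider[blocks] ⇒ blocked
Because an active path exists, C and J are not d-separated.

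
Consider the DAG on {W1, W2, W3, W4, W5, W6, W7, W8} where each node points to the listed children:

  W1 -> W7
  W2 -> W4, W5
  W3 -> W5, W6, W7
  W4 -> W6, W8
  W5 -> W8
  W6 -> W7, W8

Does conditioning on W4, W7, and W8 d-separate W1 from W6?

6 paths connect W1 and W6; each must be blocked for d-separation to hold:
  1. W1 → W7 ← W3 → W6 — W7:collider[open]; W3:fork[open] ⇒ active
  2. W1 → W7 ← W3 → W5 ← W2 → W4 → W6 — W7:collider[open]; W3:fork[open]; W5:collider[open]; W2:fork[open]; W4:chain[blocks] ⇒ blocked
  3. W1 → W7 ← W3 → W5 ← W2 → W4 → W8 ← W6 — W7:collider[open]; W3:fork[open]; W5:collider[open]; W2:fork[open]; W4:chain[blocks]; W8:collider[open] ⇒ blocked
  4. W1 → W7 ← W3 → W5 → W8 ← W6 — W7:collider[open]; W3:fork[open]; W5:chain[open]; W8:collider[open] ⇒ active
  5. W1 → W7 ← W3 → W5 → W8 ← W4 → W6 — W7:collider[open]; W3:fork[open]; W5:chain[open]; W8:collider[open]; W4:fork[blocks] ⇒ blocked
  6. W1 → W7 ← W6 — W7:collider[open] ⇒ active
At least one path is unblocked, so d-separation fails.

No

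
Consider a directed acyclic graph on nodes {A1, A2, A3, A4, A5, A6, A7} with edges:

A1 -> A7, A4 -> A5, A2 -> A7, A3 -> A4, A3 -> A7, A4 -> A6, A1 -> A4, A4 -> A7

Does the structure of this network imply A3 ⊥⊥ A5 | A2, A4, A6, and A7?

Yes

Enumerating the 3 paths from A3 to A5 and testing each for blocking by {A2, A4, A6, A7}:
Path 1: A3 → A7 ← A1 → A4 → A5
  A4 is a chain here and A4 is conditioned on, so the path is blocked at A4.
Path 2: A3 → A7 ← A4 → A5
  A4 is a fork here and A4 is conditioned on, so the path is blocked at A4.
Path 3: A3 → A4 → A5
  A4 is a chain here and A4 is conditioned on, so the path is blocked at A4.
Every path is blocked, so A3 and A5 are d-separated given {A2, A4, A6, A7}.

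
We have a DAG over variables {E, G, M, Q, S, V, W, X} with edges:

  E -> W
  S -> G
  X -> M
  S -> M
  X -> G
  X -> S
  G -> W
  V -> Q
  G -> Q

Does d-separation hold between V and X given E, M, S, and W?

3 paths connect V and X; each must be blocked for d-separation to hold:
  1. V → Q ← G ← X — Q:collider[blocks]; G:chain[open] ⇒ blocked
  2. V → Q ← G ← S ← X — Q:collider[blocks]; G:chain[open]; S:chain[blocks] ⇒ blocked
  3. V → Q ← G ← S → M ← X — Q:collider[blocks]; G:chain[open]; S:fork[blocks]; M:collider[open] ⇒ blocked
Since every path is blocked, d-separation holds.

Yes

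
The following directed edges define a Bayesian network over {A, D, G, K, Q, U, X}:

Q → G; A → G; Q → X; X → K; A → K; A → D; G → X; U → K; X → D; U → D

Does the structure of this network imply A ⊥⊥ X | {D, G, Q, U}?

No — A and X are not d-separated given {D, G, Q, U}.

We examine all 6 paths between A and X:
Path 1: A → D ← U → K ← X
  U is a fork here and U is conditioned on, so the path is blocked at U.
Path 2: A → D ← X
  D is a collider and D is conditioned on, which opens it — no node blocks this path, so it is active.
Path 3: A → G ← Q → X
  Q is a fork here and Q is conditioned on, so the path is blocked at Q.
Path 4: A → G → X
  G is a chain here and G is conditioned on, so the path is blocked at G.
Path 5: A → K ← U → D ← X
  K is a collider here and neither K nor any of its descendants is conditioned on, so the collider stays closed — the path is blocked at K.
Path 6: A → K ← X
  K is a collider here and neither K nor any of its descendants is conditioned on, so the collider stays closed — the path is blocked at K.
Because an active path exists, A and X are not d-separated.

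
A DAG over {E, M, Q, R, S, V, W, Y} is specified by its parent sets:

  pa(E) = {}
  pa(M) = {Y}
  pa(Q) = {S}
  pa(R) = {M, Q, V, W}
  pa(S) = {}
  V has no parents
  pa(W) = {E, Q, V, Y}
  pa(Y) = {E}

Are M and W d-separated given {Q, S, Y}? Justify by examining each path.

Yes — M and W are d-separated given {Q, S, Y}.

5 paths connect M and W; each must be blocked for d-separation to hold:
Path 1: M ← Y → W
  Y is a fork here and Y is conditioned on, so the path is blocked at Y.
Path 2: M ← Y ← E → W
  Y is a chain here and Y is conditioned on, so the path is blocked at Y.
Path 3: M → R ← W
  R is a collider here and neither R nor any of its descendants is conditioned on, so the collider stays closed — the path is blocked at R.
Path 4: M → R ← V → W
  R is a collider here and neither R nor any of its descendants is conditioned on, so the collider stays closed — the path is blocked at R.
Path 5: M → R ← Q → W
  R is a collider here and neither R nor any of its descendants is conditioned on, so the collider stays closed — the path is blocked at R.
Every path is blocked, so M and W are d-separated given {Q, S, Y}.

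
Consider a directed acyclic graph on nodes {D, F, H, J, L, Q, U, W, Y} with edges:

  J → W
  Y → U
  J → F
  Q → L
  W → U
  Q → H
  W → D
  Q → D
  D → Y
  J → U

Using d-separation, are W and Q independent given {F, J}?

Yes

3 paths connect W and Q; each must be blocked for d-separation to hold:
Path 1: W → D ← Q
  D is a collider here and neither D nor any of its descendants is conditioned on, so the collider stays closed — the path is blocked at D.
Path 2: W ← J → U ← Y ← D ← Q
  J is a fork here and J is conditioned on, so the path is blocked at J.
Path 3: W → U ← Y ← D ← Q
  U is a collider here and neither U nor any of its descendants is conditioned on, so the collider stays closed — the path is blocked at U.
Since every path is blocked, d-separation holds.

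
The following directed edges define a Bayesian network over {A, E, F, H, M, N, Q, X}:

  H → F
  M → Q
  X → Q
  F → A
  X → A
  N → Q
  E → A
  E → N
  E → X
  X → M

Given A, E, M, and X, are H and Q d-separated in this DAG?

There are 6 undirected paths between H and Q; checking each against the conditioning set {A, E, M, X}:
Path 1: H → F → A ← E → N → Q
  E is a fork here and E is conditioned on, so the path is blocked at E.
Path 2: H → F → A ← E → X → Q
  E is a fork here and E is conditioned on, so the path is blocked at E.
Path 3: H → F → A ← E → X → M → Q
  E is a fork here and E is conditioned on, so the path is blocked at E.
Path 4: H → F → A ← X → Q
  X is a fork here and X is conditioned on, so the path is blocked at X.
Path 5: H → F → A ← X ← E → N → Q
  X is a chain here and X is conditioned on, so the path is blocked at X.
Path 6: H → F → A ← X → M → Q
  X is a fork here and X is conditioned on, so the path is blocked at X.
All paths are blocked; H ⊥ Q | {A, E, M, X} holds.

Yes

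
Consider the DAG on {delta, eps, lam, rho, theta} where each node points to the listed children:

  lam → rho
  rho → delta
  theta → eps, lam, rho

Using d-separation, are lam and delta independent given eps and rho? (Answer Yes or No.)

There are 2 undirected paths between lam and delta; checking each against the conditioning set {eps, rho}:
Path 1: lam ← theta → rho → delta
  rho is a chain here and rho is conditioned on, so the path is blocked at rho.
Path 2: lam → rho → delta
  rho is a chain here and rho is conditioned on, so the path is blocked at rho.
Every path is blocked, so lam and delta are d-separated given {eps, rho}.

Yes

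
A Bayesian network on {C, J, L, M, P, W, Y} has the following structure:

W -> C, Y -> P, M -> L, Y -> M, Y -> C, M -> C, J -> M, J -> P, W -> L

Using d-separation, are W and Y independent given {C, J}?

No

6 paths connect W and Y; each must be blocked for d-separation to hold:
Path 1: W → L ← M → C ← Y
  L is a collider here and neither L nor any of its descendants is conditioned on, so the collider stays closed — the path is blocked at L.
Path 2: W → L ← M ← Y
  L is a collider here and neither L nor any of its descendants is conditioned on, so the collider stays closed — the path is blocked at L.
Path 3: W → L ← M ← J → P ← Y
  L is a collider here and neither L nor any of its descendants is conditioned on, so the collider stays closed — the path is blocked at L.
Path 4: W → C ← M ← Y
  C is a collider and C is conditioned on, which opens it; M is a chain and M is not conditioned on — no node blocks this path, so it is active.
Path 5: W → C ← M ← J → P ← Y
  J is a fork here and J is conditioned on, so the path is blocked at J.
Path 6: W → C ← Y
  C is a collider and C is conditioned on, which opens it — no node blocks this path, so it is active.
Since the path W → C ← M ← Y is active, W and Y are not d-separated given {C, J}.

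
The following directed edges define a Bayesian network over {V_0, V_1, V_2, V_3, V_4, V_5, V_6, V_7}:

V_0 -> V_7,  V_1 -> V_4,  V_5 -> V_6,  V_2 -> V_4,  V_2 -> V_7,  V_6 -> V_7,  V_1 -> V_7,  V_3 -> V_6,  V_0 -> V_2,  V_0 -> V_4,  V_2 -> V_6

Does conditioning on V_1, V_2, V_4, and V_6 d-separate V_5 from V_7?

We examine all 6 paths between V_5 and V_7:
Path 1: V_5 → V_6 → V_7
  V_6 is a chain here and V_6 is conditioned on, so the path is blocked at V_6.
Path 2: V_5 → V_6 ← V_2 → V_7
  V_2 is a fork here and V_2 is conditioned on, so the path is blocked at V_2.
Path 3: V_5 → V_6 ← V_2 → V_4 ← V_0 → V_7
  V_2 is a fork here and V_2 is conditioned on, so the path is blocked at V_2.
Path 4: V_5 → V_6 ← V_2 → V_4 ← V_1 → V_7
  V_2 is a fork here and V_2 is conditioned on, so the path is blocked at V_2.
Path 5: V_5 → V_6 ← V_2 ← V_0 → V_7
  V_2 is a chain here and V_2 is conditioned on, so the path is blocked at V_2.
Path 6: V_5 → V_6 ← V_2 ← V_0 → V_4 ← V_1 → V_7
  V_2 is a chain here and V_2 is conditioned on, so the path is blocked at V_2.
Since every path is blocked, d-separation holds.

Yes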